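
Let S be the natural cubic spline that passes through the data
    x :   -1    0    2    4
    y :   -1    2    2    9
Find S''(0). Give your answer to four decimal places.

With M_i denoting the second derivative at x_i, h_i = 1, 2, 2, and Δ_i = (y_(i+1) − y_i)/h_i = 3, 0, 7/2:
  1·M_0 + 6·M_1 + 2·M_2 = 6(Δ_1 - Δ_0) = -18
  2·M_1 + 8·M_2 + 2·M_3 = 6(Δ_2 - Δ_1) = 21
Natural end conditions: M_0 = M_3 = 0.
Solving the tridiagonal system: M_0 = 0, M_1 = -93/22, M_2 = 81/22, M_3 = 0.

-4.2273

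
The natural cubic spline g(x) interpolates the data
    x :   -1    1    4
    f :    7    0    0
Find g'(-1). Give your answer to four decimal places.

-4.2000

With M_i denoting the second derivative at x_i, h_i = 2, 3, and Δ_i = (y_(i+1) − y_i)/h_i = -7/2, 0:
  2·M_0 + 10·M_1 + 3·M_2 = 6(Δ_1 - Δ_0) = 21
Natural end conditions: M_0 = M_2 = 0.
Solving the tridiagonal system: M_0 = 0, M_1 = 21/10, M_2 = 0.
On [-1, 1], g'(x) = b_0 + 2c_0·(x + 1) + 3d_0·(x + 1)² with b_0 = Δ_0 - h_0(2M_0 + M_1)/6 = -21/5, c_0 = M_0/2 = 0, d_0 = (M_1 - M_0)/(6h_0) = 7/40. So g'(-1) = -21/5.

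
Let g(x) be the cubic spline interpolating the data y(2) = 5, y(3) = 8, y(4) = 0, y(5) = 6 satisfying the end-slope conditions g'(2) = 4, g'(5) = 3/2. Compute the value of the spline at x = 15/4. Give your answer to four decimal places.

1.1391

Let M_i = g''(x_i). Step sizes h_i = 1, 1, 1; slopes of the chords Δ_i = (y_(i+1) - y_i)/h_i = 3, -8, 6.
  1·M_0 + 4·M_1 + 1·M_2 = 6(Δ_1 - Δ_0) = -66
  1·M_1 + 4·M_2 + 1·M_3 = 6(Δ_2 - Δ_1) = 84
Clamped end conditions give two more equations: 2h_0·M_0 + h_0·M_1 = 6(Δ_0 - g'(2)) = -6 and h_2·M_2 + 2h_2·M_3 = 6(g'(5) - Δ_2) = -27.
Hence M_0 = 167/15, M_1 = -424/15, M_2 = 539/15, M_3 = -472/15.
On [3, 4], g(x) = 8 - 137/30·(x - 3) - 212/15·(x - 3)² + 107/10·(x - 3)³.
With (x - 3) = 3/4: g(15/4) = 729/640.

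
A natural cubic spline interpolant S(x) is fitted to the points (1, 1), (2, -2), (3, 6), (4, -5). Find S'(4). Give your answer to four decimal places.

-16.8000

Write m_i for S''(x_i). With h_i = 1, 1, 1 and divided differences Δ_i = -3, 8, -11, the continuity of S' gives the tridiagonal system
  1·m_0 + 4·m_1 + 1·m_2 = 6(Δ_1 - Δ_0) = 66
  1·m_1 + 4·m_2 + 1·m_3 = 6(Δ_2 - Δ_1) = -114
Natural end conditions: m_0 = m_3 = 0.
Hence m_0 = 0, m_1 = 126/5, m_2 = -174/5, m_3 = 0.
On [3, 4], S'(x) = b_2 + 2c_2·(x - 3) + 3d_2·(x - 3)² with b_2 = Δ_2 - h_2(2m_2 + m_3)/6 = 3/5, c_2 = m_2/2 = -87/5, d_2 = (m_3 - m_2)/(6h_2) = 29/5. So S'(4) = -84/5.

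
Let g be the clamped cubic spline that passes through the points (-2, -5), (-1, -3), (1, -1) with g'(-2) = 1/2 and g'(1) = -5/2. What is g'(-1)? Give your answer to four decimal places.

2.7500

Put M_i = g'' at the i-th knot. Here h = (1, 2) and Δ = (2, 1), so the interior equations h_(i-1)·M_(i-1) + 2(h_(i-1)+h_i)·M_i + h_i·M_(i+1) = 6(Δ_i − Δ_(i-1)) read
  1·M_0 + 6·M_1 + 2·M_2 = 6(Δ_1 - Δ_0) = -6
Clamped end conditions give two more equations: 2h_0·M_0 + h_0·M_1 = 6(Δ_0 - g'(-2)) = 9 and h_1·M_1 + 2h_1·M_2 = 6(g'(1) - Δ_1) = -21.
Forward elimination and back-substitution give M_0 = 9/2, M_1 = 0, M_2 = -21/4.
On [-1, 1], g'(x) = b_1 + 2c_1·(x + 1) + 3d_1·(x + 1)² with b_1 = Δ_1 - h_1(2M_1 + M_2)/6 = 11/4, c_1 = M_1/2 = 0, d_1 = (M_2 - M_1)/(6h_1) = -7/16. So g'(-1) = 11/4.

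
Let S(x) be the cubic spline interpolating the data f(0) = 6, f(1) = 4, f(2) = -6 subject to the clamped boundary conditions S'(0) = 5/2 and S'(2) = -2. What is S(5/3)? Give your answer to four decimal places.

Let M_i = S''(x_i). Step sizes h_i = 1, 1; slopes of the chords Δ_i = (y_(i+1) - y_i)/h_i = -2, -10.
  1·M_0 + 4·M_1 + 1·M_2 = 6(Δ_1 - Δ_0) = -48
Clamped end conditions give two more equations: 2h_0·M_0 + h_0·M_1 = 6(Δ_0 - S'(0)) = -27 and h_1·M_1 + 2h_1·M_2 = 6(S'(2) - Δ_1) = 48.
Hence M_0 = -15/4, M_1 = -39/2, M_2 = 135/4.
On [1, 2], S(x) = 4 - 73/8·(x - 1) - 39/4·(x - 1)² + 71/8·(x - 1)³.
With (x - 1) = 2/3: S(5/3) = -409/108.

-3.7870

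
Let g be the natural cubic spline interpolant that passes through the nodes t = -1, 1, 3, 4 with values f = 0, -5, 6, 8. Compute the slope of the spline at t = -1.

Write m_i for g''(x_i). With h_i = 2, 2, 1 and divided differences Δ_i = -5/2, 11/2, 2, the continuity of g' gives the tridiagonal system
  2·m_0 + 8·m_1 + 2·m_2 = 6(Δ_1 - Δ_0) = 48
  2·m_1 + 6·m_2 + 1·m_3 = 6(Δ_2 - Δ_1) = -21
Natural end conditions: m_0 = m_3 = 0.
Solving the tridiagonal system: m_0 = 0, m_1 = 15/2, m_2 = -6, m_3 = 0.
On [-1, 1], g'(t) = b_0 + 2c_0·(t + 1) + 3d_0·(t + 1)² with b_0 = Δ_0 - h_0(2m_0 + m_1)/6 = -5, c_0 = m_0/2 = 0, d_0 = (m_1 - m_0)/(6h_0) = 5/8. So g'(-1) = -5.

-5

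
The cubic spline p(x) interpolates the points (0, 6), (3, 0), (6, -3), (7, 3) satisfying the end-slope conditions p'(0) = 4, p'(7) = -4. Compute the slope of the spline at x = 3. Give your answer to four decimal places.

With m_i denoting the second derivative at x_i, h_i = 3, 3, 1, and Δ_i = (y_(i+1) − y_i)/h_i = -2, -1, 6:
  3·m_0 + 12·m_1 + 3·m_2 = 6(Δ_1 - Δ_0) = 6
  3·m_1 + 8·m_2 + 1·m_3 = 6(Δ_2 - Δ_1) = 42
Clamped end conditions give two more equations: 2h_0·m_0 + h_0·m_1 = 6(Δ_0 - p'(0)) = -36 and h_2·m_2 + 2h_2·m_3 = 6(p'(7) - Δ_2) = -60.
Hence m_0 = -178/31, m_1 = -16/31, m_2 = 304/31, m_3 = -1082/31.
On [3, 6], p'(x) = b_1 + 2c_1·(x - 3) + 3d_1·(x - 3)² with b_1 = Δ_1 - h_1(2m_1 + m_2)/6 = -167/31, c_1 = m_1/2 = -8/31, d_1 = (m_2 - m_1)/(6h_1) = 160/279. So p'(3) = -167/31.

-5.3871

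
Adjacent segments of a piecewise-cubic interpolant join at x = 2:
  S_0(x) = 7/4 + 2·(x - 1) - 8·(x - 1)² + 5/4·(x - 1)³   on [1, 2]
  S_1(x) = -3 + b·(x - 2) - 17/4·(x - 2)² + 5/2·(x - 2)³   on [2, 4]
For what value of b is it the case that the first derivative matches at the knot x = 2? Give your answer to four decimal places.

S_0'(x) = 2 - 16·(x - 1) + 15/4·(x - 1)², so S_0'(2) = -41/4. On the right, S_1'(2) = b, so b = -41/4.

-10.2500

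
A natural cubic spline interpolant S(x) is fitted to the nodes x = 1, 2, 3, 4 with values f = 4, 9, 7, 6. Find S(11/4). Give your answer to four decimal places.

With m_i denoting the second derivative at x_i, h_i = 1, 1, 1, and Δ_i = (y_(i+1) − y_i)/h_i = 5, -2, -1:
  1·m_0 + 4·m_1 + 1·m_2 = 6(Δ_1 - Δ_0) = -42
  1·m_1 + 4·m_2 + 1·m_3 = 6(Δ_2 - Δ_1) = 6
Natural end conditions: m_0 = m_3 = 0.
Solving: m_0 = 0, m_1 = -58/5, m_2 = 22/5, m_3 = 0.
On [2, 3], S(x) = 9 + 17/15·(x - 2) - 29/5·(x - 2)² + 8/3·(x - 2)³.
With (x - 2) = 3/4: S(11/4) = 617/80.

7.7125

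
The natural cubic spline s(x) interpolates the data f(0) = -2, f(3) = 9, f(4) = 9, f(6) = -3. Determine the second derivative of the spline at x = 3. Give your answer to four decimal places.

-2.0426

Put m_i = s'' at the i-th knot. Here h = (3, 1, 2) and Δ = (11/3, 0, -6), so the interior equations h_(i-1)·m_(i-1) + 2(h_(i-1)+h_i)·m_i + h_i·m_(i+1) = 6(Δ_i − Δ_(i-1)) read
  3·m_0 + 8·m_1 + 1·m_2 = 6(Δ_1 - Δ_0) = -22
  1·m_1 + 6·m_2 + 2·m_3 = 6(Δ_2 - Δ_1) = -36
Natural end conditions: m_0 = m_3 = 0.
Forward elimination and back-substitution give m_0 = 0, m_1 = -96/47, m_2 = -266/47, m_3 = 0.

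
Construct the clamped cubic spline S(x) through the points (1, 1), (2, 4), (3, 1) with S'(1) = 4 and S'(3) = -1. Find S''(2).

Put m_i = S'' at the i-th knot. Here h = (1, 1) and Δ = (3, -3), so the interior equations h_(i-1)·m_(i-1) + 2(h_(i-1)+h_i)·m_i + h_i·m_(i+1) = 6(Δ_i − Δ_(i-1)) read
  1·m_0 + 4·m_1 + 1·m_2 = 6(Δ_1 - Δ_0) = -36
Clamped end conditions give two more equations: 2h_0·m_0 + h_0·m_1 = 6(Δ_0 - S'(1)) = -6 and h_1·m_1 + 2h_1·m_2 = 6(S'(3) - Δ_1) = 12.
Hence m_0 = 7/2, m_1 = -13, m_2 = 25/2.

-13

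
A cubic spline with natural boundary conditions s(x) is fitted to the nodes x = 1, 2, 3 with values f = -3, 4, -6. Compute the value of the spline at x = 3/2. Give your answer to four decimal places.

2.0938

Put M_i = s'' at the i-th knot. Here h = (1, 1) and Δ = (7, -10), so the interior equations h_(i-1)·M_(i-1) + 2(h_(i-1)+h_i)·M_i + h_i·M_(i+1) = 6(Δ_i − Δ_(i-1)) read
  1·M_0 + 4·M_1 + 1·M_2 = 6(Δ_1 - Δ_0) = -102
Natural end conditions: M_0 = M_2 = 0.
Hence M_0 = 0, M_1 = -51/2, M_2 = 0.
On [1, 2], s(x) = -3 + 45/4·(x - 1) + 0·(x - 1)² - 17/4·(x - 1)³.
With (x - 1) = 1/2: s(3/2) = 67/32.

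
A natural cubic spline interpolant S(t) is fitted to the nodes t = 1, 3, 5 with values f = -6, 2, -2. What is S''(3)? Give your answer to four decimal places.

-4.5000

Write σ_i for S''(x_i). With h_i = 2, 2 and divided differences Δ_i = 4, -2, the continuity of S' gives the tridiagonal system
  2·σ_0 + 8·σ_1 + 2·σ_2 = 6(Δ_1 - Δ_0) = -36
Natural end conditions: σ_0 = σ_2 = 0.
Solving the tridiagonal system: σ_0 = 0, σ_1 = -9/2, σ_2 = 0.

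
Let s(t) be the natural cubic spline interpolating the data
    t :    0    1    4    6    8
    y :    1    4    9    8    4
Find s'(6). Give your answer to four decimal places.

Write M_i for s''(x_i). With h_i = 1, 3, 2, 2 and divided differences Δ_i = 3, 5/3, -1/2, -2, the continuity of s' gives the tridiagonal system
  1·M_0 + 8·M_1 + 3·M_2 = 6(Δ_1 - Δ_0) = -8
  3·M_1 + 10·M_2 + 2·M_3 = 6(Δ_2 - Δ_1) = -13
  2·M_2 + 8·M_3 + 2·M_4 = 6(Δ_3 - Δ_2) = -9
Natural end conditions: M_0 = M_4 = 0.
Forward elimination and back-substitution give M_0 = 0, M_1 = -175/268, M_2 = -62/67, M_3 = -479/536, M_4 = 0.
On [6, 8], s'(t) = b_3 + 2c_3·(t - 6) + 3d_3·(t - 6)² with b_3 = Δ_3 - h_3(2M_3 + M_4)/6 = -1129/804, c_3 = M_3/2 = -479/1072, d_3 = (M_4 - M_3)/(6h_3) = 479/6432. So s'(6) = -1129/804.

-1.4042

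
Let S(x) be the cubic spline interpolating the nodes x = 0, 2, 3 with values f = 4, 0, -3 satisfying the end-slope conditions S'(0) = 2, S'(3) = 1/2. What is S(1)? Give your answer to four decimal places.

3.6250

Put M_i = S'' at the i-th knot. Here h = (2, 1) and Δ = (-2, -3), so the interior equations h_(i-1)·M_(i-1) + 2(h_(i-1)+h_i)·M_i + h_i·M_(i+1) = 6(Δ_i − Δ_(i-1)) read
  2·M_0 + 6·M_1 + 1·M_2 = 6(Δ_1 - Δ_0) = -6
Clamped end conditions give two more equations: 2h_0·M_0 + h_0·M_1 = 6(Δ_0 - S'(0)) = -24 and h_1·M_1 + 2h_1·M_2 = 6(S'(3) - Δ_1) = 21.
Solving the tridiagonal system: M_0 = -11/2, M_1 = -1, M_2 = 11.
On [0, 2], S(x) = 4 + 2·x - 11/4·x² + 3/8·x³.
With x = 1: S(1) = 29/8.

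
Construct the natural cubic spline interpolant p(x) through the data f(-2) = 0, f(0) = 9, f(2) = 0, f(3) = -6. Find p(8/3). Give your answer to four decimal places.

Put m_i = p'' at the i-th knot. Here h = (2, 2, 1) and Δ = (9/2, -9/2, -6), so the interior equations h_(i-1)·m_(i-1) + 2(h_(i-1)+h_i)·m_i + h_i·m_(i+1) = 6(Δ_i − Δ_(i-1)) read
  2·m_0 + 8·m_1 + 2·m_2 = 6(Δ_1 - Δ_0) = -54
  2·m_1 + 6·m_2 + 1·m_3 = 6(Δ_2 - Δ_1) = -9
Natural end conditions: m_0 = m_3 = 0.
Forward elimination and back-substitution give m_0 = 0, m_1 = -153/22, m_2 = 9/11, m_3 = 0.
On [2, 3], p(x) = 0 - 69/11·(x - 2) + 9/22·(x - 2)² - 3/22·(x - 2)³.
With (x - 2) = 2/3: p(8/3) = -400/99.

-4.0404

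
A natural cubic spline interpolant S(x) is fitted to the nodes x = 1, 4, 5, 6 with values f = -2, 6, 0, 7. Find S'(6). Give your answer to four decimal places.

Write M_i for S''(x_i). With h_i = 3, 1, 1 and divided differences Δ_i = 8/3, -6, 7, the continuity of S' gives the tridiagonal system
  3·M_0 + 8·M_1 + 1·M_2 = 6(Δ_1 - Δ_0) = -52
  1·M_1 + 4·M_2 + 1·M_3 = 6(Δ_2 - Δ_1) = 78
Natural end conditions: M_0 = M_3 = 0.
Hence M_0 = 0, M_1 = -286/31, M_2 = 676/31, M_3 = 0.
On [5, 6], S'(x) = b_2 + 2c_2·(x - 5) + 3d_2·(x - 5)² with b_2 = Δ_2 - h_2(2M_2 + M_3)/6 = -25/93, c_2 = M_2/2 = 338/31, d_2 = (M_3 - M_2)/(6h_2) = -338/93. So S'(6) = 989/93.

10.6344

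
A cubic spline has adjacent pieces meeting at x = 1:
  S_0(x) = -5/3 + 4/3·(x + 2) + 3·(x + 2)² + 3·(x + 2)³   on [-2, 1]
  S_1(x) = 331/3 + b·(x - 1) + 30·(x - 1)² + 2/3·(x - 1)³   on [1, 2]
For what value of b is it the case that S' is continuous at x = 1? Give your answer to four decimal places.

S_0'(x) = 4/3 + 6·(x + 2) + 9·(x + 2)², so S_0'(1) = 301/3. On the right, S_1'(1) = b, so b = 301/3.

100.3333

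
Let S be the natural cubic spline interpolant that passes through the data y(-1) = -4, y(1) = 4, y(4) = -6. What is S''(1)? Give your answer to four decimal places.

-4.4000

Let M_i = S''(x_i). Step sizes h_i = 2, 3; slopes of the chords Δ_i = (y_(i+1) - y_i)/h_i = 4, -10/3.
  2·M_0 + 10·M_1 + 3·M_2 = 6(Δ_1 - Δ_0) = -44
Natural end conditions: M_0 = M_2 = 0.
Hence M_0 = 0, M_1 = -22/5, M_2 = 0.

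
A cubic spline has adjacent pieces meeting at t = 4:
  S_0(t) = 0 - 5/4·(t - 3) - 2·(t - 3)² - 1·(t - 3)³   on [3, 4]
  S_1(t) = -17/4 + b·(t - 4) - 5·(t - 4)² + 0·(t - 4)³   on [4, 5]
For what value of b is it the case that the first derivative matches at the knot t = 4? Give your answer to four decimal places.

S_0'(t) = -5/4 - 4·(t - 3) - 3·(t - 3)², so S_0'(4) = -33/4. On the right, S_1'(4) = b, so b = -33/4.

-8.2500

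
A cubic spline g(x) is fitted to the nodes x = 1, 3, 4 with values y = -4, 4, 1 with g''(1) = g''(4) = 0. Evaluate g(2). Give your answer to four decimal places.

1.7500

Let M_i = g''(x_i). Step sizes h_i = 2, 1; slopes of the chords Δ_i = (y_(i+1) - y_i)/h_i = 4, -3.
  2·M_0 + 6·M_1 + 1·M_2 = 6(Δ_1 - Δ_0) = -42
Natural end conditions: M_0 = M_2 = 0.
Hence M_0 = 0, M_1 = -7, M_2 = 0.
On [1, 3], g(x) = -4 + 19/3·(x - 1) + 0·(x - 1)² - 7/12·(x - 1)³.
With (x - 1) = 1: g(2) = 7/4.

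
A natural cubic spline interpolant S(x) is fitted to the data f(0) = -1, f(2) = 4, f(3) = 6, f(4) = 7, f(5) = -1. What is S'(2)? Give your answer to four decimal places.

1.9186

With σ_i denoting the second derivative at x_i, h_i = 2, 1, 1, 1, and Δ_i = (y_(i+1) − y_i)/h_i = 5/2, 2, 1, -8:
  2·σ_0 + 6·σ_1 + 1·σ_2 = 6(Δ_1 - Δ_0) = -3
  1·σ_1 + 4·σ_2 + 1·σ_3 = 6(Δ_2 - Δ_1) = -6
  1·σ_2 + 4·σ_3 + 1·σ_4 = 6(Δ_3 - Δ_2) = -54
Natural end conditions: σ_0 = σ_4 = 0.
Solving the tridiagonal system: σ_0 = 0, σ_1 = -75/86, σ_2 = 96/43, σ_3 = -1209/86, σ_4 = 0.
On [2, 3], S'(x) = b_1 + 2c_1·(x - 2) + 3d_1·(x - 2)² with b_1 = Δ_1 - h_1(2σ_1 + σ_2)/6 = 165/86, c_1 = σ_1/2 = -75/172, d_1 = (σ_2 - σ_1)/(6h_1) = 89/172. So S'(2) = 165/86.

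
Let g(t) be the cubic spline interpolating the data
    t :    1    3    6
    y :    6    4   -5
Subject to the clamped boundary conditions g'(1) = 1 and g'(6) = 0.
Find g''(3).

-2

Let M_i = g''(x_i). Step sizes h_i = 2, 3; slopes of the chords Δ_i = (y_(i+1) - y_i)/h_i = -1, -3.
  2·M_0 + 10·M_1 + 3·M_2 = 6(Δ_1 - Δ_0) = -12
Clamped end conditions give two more equations: 2h_0·M_0 + h_0·M_1 = 6(Δ_0 - g'(1)) = -12 and h_1·M_1 + 2h_1·M_2 = 6(g'(6) - Δ_1) = 18.
Forward elimination and back-substitution give M_0 = -2, M_1 = -2, M_2 = 4.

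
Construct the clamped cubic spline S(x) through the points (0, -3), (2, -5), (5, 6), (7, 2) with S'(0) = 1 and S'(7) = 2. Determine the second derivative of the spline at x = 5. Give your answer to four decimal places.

With M_i denoting the second derivative at x_i, h_i = 2, 3, 2, and Δ_i = (y_(i+1) − y_i)/h_i = -1, 11/3, -2:
  2·M_0 + 10·M_1 + 3·M_2 = 6(Δ_1 - Δ_0) = 28
  3·M_1 + 10·M_2 + 2·M_3 = 6(Δ_2 - Δ_1) = -34
Clamped end conditions give two more equations: 2h_0·M_0 + h_0·M_1 = 6(Δ_0 - S'(0)) = -12 and h_2·M_2 + 2h_2·M_3 = 6(S'(7) - Δ_2) = 24.
Solving the tridiagonal system: M_0 = -73/12, M_1 = 37/6, M_2 = -43/6, M_3 = 115/12.

-7.1667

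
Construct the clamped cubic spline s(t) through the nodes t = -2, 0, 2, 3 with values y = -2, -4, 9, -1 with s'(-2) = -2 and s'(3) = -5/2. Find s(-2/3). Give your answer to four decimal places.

Write M_i for s''(x_i). With h_i = 2, 2, 1 and divided differences Δ_i = -1, 13/2, -10, the continuity of s' gives the tridiagonal system
  2·M_0 + 8·M_1 + 2·M_2 = 6(Δ_1 - Δ_0) = 45
  2·M_1 + 6·M_2 + 1·M_3 = 6(Δ_2 - Δ_1) = -99
Clamped end conditions give two more equations: 2h_0·M_0 + h_0·M_1 = 6(Δ_0 - s'(-2)) = 6 and h_2·M_2 + 2h_2·M_3 = 6(s'(3) - Δ_2) = 45.
Hence M_0 = -247/46, M_1 = 316/23, M_2 = -623/23, M_3 = 829/23.
On [-2, 0], s(t) = -2 - 2·(t + 2) - 247/92·(t + 2)² + 293/184·(t + 2)³.
With (t + 2) = 4/3: s(-2/3) = -3518/621.

-5.6651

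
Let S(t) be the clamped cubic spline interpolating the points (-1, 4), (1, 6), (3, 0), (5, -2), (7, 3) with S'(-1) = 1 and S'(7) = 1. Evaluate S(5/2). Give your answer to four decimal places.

1.7419

Let M_i = S''(x_i). Step sizes h_i = 2, 2, 2, 2; slopes of the chords Δ_i = (y_(i+1) - y_i)/h_i = 1, -3, -1, 5/2.
  2·M_0 + 8·M_1 + 2·M_2 = 6(Δ_1 - Δ_0) = -24
  2·M_1 + 8·M_2 + 2·M_3 = 6(Δ_2 - Δ_1) = 12
  2·M_2 + 8·M_3 + 2·M_4 = 6(Δ_3 - Δ_2) = 21
Clamped end conditions give two more equations: 2h_0·M_0 + h_0·M_1 = 6(Δ_0 - S'(-1)) = 0 and h_3·M_3 + 2h_3·M_4 = 6(S'(7) - Δ_3) = -9.
Forward elimination and back-substitution give M_0 = 219/112, M_1 = -219/56, M_2 = 27/16, M_3 = 177/56, M_4 = -429/112.
On [1, 3], S(t) = 6 - 107/112·(t - 1) - 219/112·(t - 1)² + 209/448·(t - 1)³.
With (t - 1) = 3/2: S(5/2) = 6243/3584.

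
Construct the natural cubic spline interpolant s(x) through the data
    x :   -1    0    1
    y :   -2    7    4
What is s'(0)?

Let M_i = s''(x_i). Step sizes h_i = 1, 1; slopes of the chords Δ_i = (y_(i+1) - y_i)/h_i = 9, -3.
  1·M_0 + 4·M_1 + 1·M_2 = 6(Δ_1 - Δ_0) = -72
Natural end conditions: M_0 = M_2 = 0.
Forward elimination and back-substitution give M_0 = 0, M_1 = -18, M_2 = 0.
On [0, 1], s'(x) = b_1 + 2c_1·x + 3d_1·x² with b_1 = Δ_1 - h_1(2M_1 + M_2)/6 = 3, c_1 = M_1/2 = -9, d_1 = (M_2 - M_1)/(6h_1) = 3. So s'(0) = 3.

3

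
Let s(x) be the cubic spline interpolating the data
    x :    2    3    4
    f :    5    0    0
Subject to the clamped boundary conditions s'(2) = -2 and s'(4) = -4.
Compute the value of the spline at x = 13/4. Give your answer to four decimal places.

-0.1289

With σ_i denoting the second derivative at x_i, h_i = 1, 1, and Δ_i = (y_(i+1) − y_i)/h_i = -5, 0:
  1·σ_0 + 4·σ_1 + 1·σ_2 = 6(Δ_1 - Δ_0) = 30
Clamped end conditions give two more equations: 2h_0·σ_0 + h_0·σ_1 = 6(Δ_0 - s'(2)) = -18 and h_1·σ_1 + 2h_1·σ_2 = 6(s'(4) - Δ_1) = -24.
Solving the tridiagonal system: σ_0 = -35/2, σ_1 = 17, σ_2 = -41/2.
On [3, 4], s(x) = 0 - 9/4·(x - 3) + 17/2·(x - 3)² - 25/4·(x - 3)³.
With (x - 3) = 1/4: s(13/4) = -33/256.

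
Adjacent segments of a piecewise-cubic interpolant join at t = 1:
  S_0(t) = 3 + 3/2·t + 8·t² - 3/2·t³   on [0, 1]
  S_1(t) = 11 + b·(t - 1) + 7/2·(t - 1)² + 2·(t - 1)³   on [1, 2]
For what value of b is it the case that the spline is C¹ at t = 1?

13

S_0'(t) = 3/2 + 16·t - 9/2·t², so S_0'(1) = 13. On the right, S_1'(1) = b, so b = 13.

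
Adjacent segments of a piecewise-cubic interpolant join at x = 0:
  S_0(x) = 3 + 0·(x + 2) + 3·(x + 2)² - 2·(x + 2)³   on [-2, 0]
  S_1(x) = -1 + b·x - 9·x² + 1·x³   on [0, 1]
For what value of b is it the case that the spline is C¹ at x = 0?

-12

S_0'(x) = 0 + 6·(x + 2) - 6·(x + 2)², so S_0'(0) = -12. On the right, S_1'(0) = b, so b = -12.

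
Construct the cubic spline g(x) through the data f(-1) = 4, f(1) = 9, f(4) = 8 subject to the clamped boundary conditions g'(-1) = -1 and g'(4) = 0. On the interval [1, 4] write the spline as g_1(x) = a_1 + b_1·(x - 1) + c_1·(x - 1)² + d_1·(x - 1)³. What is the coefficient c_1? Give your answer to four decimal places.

Let σ_i = g''(x_i). Step sizes h_i = 2, 3; slopes of the chords Δ_i = (y_(i+1) - y_i)/h_i = 5/2, -1/3.
  2·σ_0 + 10·σ_1 + 3·σ_2 = 6(Δ_1 - Δ_0) = -17
Clamped end conditions give two more equations: 2h_0·σ_0 + h_0·σ_1 = 6(Δ_0 - g'(-1)) = 21 and h_1·σ_1 + 2h_1·σ_2 = 6(g'(4) - Δ_1) = 2.
Forward elimination and back-substitution give σ_0 = 143/20, σ_1 = -19/5, σ_2 = 67/30.
On [1, 4], with g_1(x) = a_1 + b_1·(x - 1) + c_1·(x - 1)² + d_1·(x - 1)³: c_1 = σ_1/2 = -19/10, d_1 = (σ_2 - σ_1)/(6h_1) = 181/540, b_1 = Δ_1 - h_1(2σ_1 + σ_2)/6 = 47/20.

-1.9000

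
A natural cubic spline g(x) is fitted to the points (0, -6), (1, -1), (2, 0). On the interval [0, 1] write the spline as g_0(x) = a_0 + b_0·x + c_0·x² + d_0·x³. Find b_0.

6

Write σ_i for g''(x_i). With h_i = 1, 1 and divided differences Δ_i = 5, 1, the continuity of g' gives the tridiagonal system
  1·σ_0 + 4·σ_1 + 1·σ_2 = 6(Δ_1 - Δ_0) = -24
Natural end conditions: σ_0 = σ_2 = 0.
Forward elimination and back-substitution give σ_0 = 0, σ_1 = -6, σ_2 = 0.
On [0, 1], with g_0(x) = a_0 + b_0·x + c_0·x² + d_0·x³: c_0 = σ_0/2 = 0, d_0 = (σ_1 - σ_0)/(6h_0) = -1, b_0 = Δ_0 - h_0(2σ_0 + σ_1)/6 = 6.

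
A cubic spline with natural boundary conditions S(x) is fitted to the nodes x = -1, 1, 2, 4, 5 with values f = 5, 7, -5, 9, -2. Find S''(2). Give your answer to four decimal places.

31.5484

Let m_i = S''(x_i). Step sizes h_i = 2, 1, 2, 1; slopes of the chords Δ_i = (y_(i+1) - y_i)/h_i = 1, -12, 7, -11.
  2·m_0 + 6·m_1 + 1·m_2 = 6(Δ_1 - Δ_0) = -78
  1·m_1 + 6·m_2 + 2·m_3 = 6(Δ_2 - Δ_1) = 114
  2·m_2 + 6·m_3 + 1·m_4 = 6(Δ_3 - Δ_2) = -108
Natural end conditions: m_0 = m_4 = 0.
Solving: m_0 = 0, m_1 = -566/31, m_2 = 978/31, m_3 = -884/31, m_4 = 0.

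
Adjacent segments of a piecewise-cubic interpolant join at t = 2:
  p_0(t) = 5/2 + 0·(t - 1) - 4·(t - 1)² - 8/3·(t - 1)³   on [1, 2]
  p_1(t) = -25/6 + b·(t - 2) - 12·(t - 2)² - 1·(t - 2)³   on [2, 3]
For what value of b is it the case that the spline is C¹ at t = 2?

-16

p_0'(t) = 0 - 8·(t - 1) - 8·(t - 1)², so p_0'(2) = -16. On the right, p_1'(2) = b, so b = -16.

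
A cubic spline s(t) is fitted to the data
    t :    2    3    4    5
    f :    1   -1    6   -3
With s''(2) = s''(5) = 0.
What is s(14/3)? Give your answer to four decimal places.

With M_i denoting the second derivative at x_i, h_i = 1, 1, 1, and Δ_i = (y_(i+1) − y_i)/h_i = -2, 7, -9:
  1·M_0 + 4·M_1 + 1·M_2 = 6(Δ_1 - Δ_0) = 54
  1·M_1 + 4·M_2 + 1·M_3 = 6(Δ_2 - Δ_1) = -96
Natural end conditions: M_0 = M_3 = 0.
Solving the tridiagonal system: M_0 = 0, M_1 = 104/5, M_2 = -146/5, M_3 = 0.
On [4, 5], s(t) = 6 + 11/15·(t - 4) - 73/5·(t - 4)² + 73/15·(t - 4)³.
With (t - 4) = 2/3: s(14/3) = 584/405.

1.4420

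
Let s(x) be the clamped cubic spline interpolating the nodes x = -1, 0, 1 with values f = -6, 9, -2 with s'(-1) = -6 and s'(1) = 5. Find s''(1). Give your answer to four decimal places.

92.5000

Put σ_i = s'' at the i-th knot. Here h = (1, 1) and Δ = (15, -11), so the interior equations h_(i-1)·σ_(i-1) + 2(h_(i-1)+h_i)·σ_i + h_i·σ_(i+1) = 6(Δ_i − Δ_(i-1)) read
  1·σ_0 + 4·σ_1 + 1·σ_2 = 6(Δ_1 - Δ_0) = -156
Clamped end conditions give two more equations: 2h_0·σ_0 + h_0·σ_1 = 6(Δ_0 - s'(-1)) = 126 and h_1·σ_1 + 2h_1·σ_2 = 6(s'(1) - Δ_1) = 96.
Solving: σ_0 = 215/2, σ_1 = -89, σ_2 = 185/2.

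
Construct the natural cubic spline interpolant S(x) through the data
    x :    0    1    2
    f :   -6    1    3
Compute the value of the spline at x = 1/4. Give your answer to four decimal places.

Write m_i for S''(x_i). With h_i = 1, 1 and divided differences Δ_i = 7, 2, the continuity of S' gives the tridiagonal system
  1·m_0 + 4·m_1 + 1·m_2 = 6(Δ_1 - Δ_0) = -30
Natural end conditions: m_0 = m_2 = 0.
Solving the tridiagonal system: m_0 = 0, m_1 = -15/2, m_2 = 0.
On [0, 1], S(x) = -6 + 33/4·x + 0·x² - 5/4·x³.
With x = 1/4: S(1/4) = -1013/256.

-3.9570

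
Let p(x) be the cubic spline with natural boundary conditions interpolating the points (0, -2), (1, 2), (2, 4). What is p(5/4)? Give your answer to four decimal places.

2.6641

Put M_i = p'' at the i-th knot. Here h = (1, 1) and Δ = (4, 2), so the interior equations h_(i-1)·M_(i-1) + 2(h_(i-1)+h_i)·M_i + h_i·M_(i+1) = 6(Δ_i − Δ_(i-1)) read
  1·M_0 + 4·M_1 + 1·M_2 = 6(Δ_1 - Δ_0) = -12
Natural end conditions: M_0 = M_2 = 0.
Hence M_0 = 0, M_1 = -3, M_2 = 0.
On [1, 2], p(x) = 2 + 3·(x - 1) - 3/2·(x - 1)² + 1/2·(x - 1)³.
With (x - 1) = 1/4: p(5/4) = 341/128.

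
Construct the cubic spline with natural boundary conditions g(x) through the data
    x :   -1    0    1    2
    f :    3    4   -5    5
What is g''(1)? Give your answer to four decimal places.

With M_i denoting the second derivative at x_i, h_i = 1, 1, 1, and Δ_i = (y_(i+1) − y_i)/h_i = 1, -9, 10:
  1·M_0 + 4·M_1 + 1·M_2 = 6(Δ_1 - Δ_0) = -60
  1·M_1 + 4·M_2 + 1·M_3 = 6(Δ_2 - Δ_1) = 114
Natural end conditions: M_0 = M_3 = 0.
Solving: M_0 = 0, M_1 = -118/5, M_2 = 172/5, M_3 = 0.

34.4000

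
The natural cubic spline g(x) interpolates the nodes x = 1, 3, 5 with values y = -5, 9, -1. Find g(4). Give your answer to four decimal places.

Let M_i = g''(x_i). Step sizes h_i = 2, 2; slopes of the chords Δ_i = (y_(i+1) - y_i)/h_i = 7, -5.
  2·M_0 + 8·M_1 + 2·M_2 = 6(Δ_1 - Δ_0) = -72
Natural end conditions: M_0 = M_2 = 0.
Forward elimination and back-substitution give M_0 = 0, M_1 = -9, M_2 = 0.
On [3, 5], g(x) = 9 + 1·(x - 3) - 9/2·(x - 3)² + 3/4·(x - 3)³.
With (x - 3) = 1: g(4) = 25/4.

6.2500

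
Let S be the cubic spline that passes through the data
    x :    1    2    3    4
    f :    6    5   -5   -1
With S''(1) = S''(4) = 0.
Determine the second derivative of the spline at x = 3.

Let m_i = S''(x_i). Step sizes h_i = 1, 1, 1; slopes of the chords Δ_i = (y_(i+1) - y_i)/h_i = -1, -10, 4.
  1·m_0 + 4·m_1 + 1·m_2 = 6(Δ_1 - Δ_0) = -54
  1·m_1 + 4·m_2 + 1·m_3 = 6(Δ_2 - Δ_1) = 84
Natural end conditions: m_0 = m_3 = 0.
Solving the tridiagonal system: m_0 = 0, m_1 = -20, m_2 = 26, m_3 = 0.

26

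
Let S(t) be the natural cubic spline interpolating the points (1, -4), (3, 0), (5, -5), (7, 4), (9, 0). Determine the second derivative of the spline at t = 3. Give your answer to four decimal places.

Put M_i = S'' at the i-th knot. Here h = (2, 2, 2, 2) and Δ = (2, -5/2, 9/2, -2), so the interior equations h_(i-1)·M_(i-1) + 2(h_(i-1)+h_i)·M_i + h_i·M_(i+1) = 6(Δ_i − Δ_(i-1)) read
  2·M_0 + 8·M_1 + 2·M_2 = 6(Δ_1 - Δ_0) = -27
  2·M_1 + 8·M_2 + 2·M_3 = 6(Δ_2 - Δ_1) = 42
  2·M_2 + 8·M_3 + 2·M_4 = 6(Δ_3 - Δ_2) = -39
Natural end conditions: M_0 = M_4 = 0.
Solving the tridiagonal system: M_0 = 0, M_1 = -153/28, M_2 = 117/14, M_3 = -195/28, M_4 = 0.

-5.4643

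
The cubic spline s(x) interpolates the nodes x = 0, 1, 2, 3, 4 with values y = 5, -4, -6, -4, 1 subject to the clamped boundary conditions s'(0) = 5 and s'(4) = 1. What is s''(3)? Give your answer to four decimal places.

Let σ_i = s''(x_i). Step sizes h_i = 1, 1, 1, 1; slopes of the chords Δ_i = (y_(i+1) - y_i)/h_i = -9, -2, 2, 5.
  1·σ_0 + 4·σ_1 + 1·σ_2 = 6(Δ_1 - Δ_0) = 42
  1·σ_1 + 4·σ_2 + 1·σ_3 = 6(Δ_2 - Δ_1) = 24
  1·σ_2 + 4·σ_3 + 1·σ_4 = 6(Δ_3 - Δ_2) = 18
Clamped end conditions give two more equations: 2h_0·σ_0 + h_0·σ_1 = 6(Δ_0 - s'(0)) = -84 and h_3·σ_3 + 2h_3·σ_4 = 6(s'(4) - Δ_3) = -24.
Forward elimination and back-substitution give σ_0 = -761/14, σ_1 = 173/7, σ_2 = -5/2, σ_3 = 65/7, σ_4 = -233/14.

9.2857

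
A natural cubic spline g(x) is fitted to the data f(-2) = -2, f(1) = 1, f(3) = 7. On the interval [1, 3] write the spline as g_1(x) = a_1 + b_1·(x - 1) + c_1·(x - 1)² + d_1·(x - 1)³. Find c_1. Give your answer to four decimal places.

0.6000

Put m_i = g'' at the i-th knot. Here h = (3, 2) and Δ = (1, 3), so the interior equations h_(i-1)·m_(i-1) + 2(h_(i-1)+h_i)·m_i + h_i·m_(i+1) = 6(Δ_i − Δ_(i-1)) read
  3·m_0 + 10·m_1 + 2·m_2 = 6(Δ_1 - Δ_0) = 12
Natural end conditions: m_0 = m_2 = 0.
Forward elimination and back-substitution give m_0 = 0, m_1 = 6/5, m_2 = 0.
On [1, 3], with g_1(x) = a_1 + b_1·(x - 1) + c_1·(x - 1)² + d_1·(x - 1)³: c_1 = m_1/2 = 3/5, d_1 = (m_2 - m_1)/(6h_1) = -1/10, b_1 = Δ_1 - h_1(2m_1 + m_2)/6 = 11/5.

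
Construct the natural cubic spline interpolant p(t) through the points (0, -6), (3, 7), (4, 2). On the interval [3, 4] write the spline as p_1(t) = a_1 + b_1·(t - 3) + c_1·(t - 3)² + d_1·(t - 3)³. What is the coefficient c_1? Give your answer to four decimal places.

-3.5000

Let M_i = p''(x_i). Step sizes h_i = 3, 1; slopes of the chords Δ_i = (y_(i+1) - y_i)/h_i = 13/3, -5.
  3·M_0 + 8·M_1 + 1·M_2 = 6(Δ_1 - Δ_0) = -56
Natural end conditions: M_0 = M_2 = 0.
Hence M_0 = 0, M_1 = -7, M_2 = 0.
On [3, 4], with p_1(t) = a_1 + b_1·(t - 3) + c_1·(t - 3)² + d_1·(t - 3)³: c_1 = M_1/2 = -7/2, d_1 = (M_2 - M_1)/(6h_1) = 7/6, b_1 = Δ_1 - h_1(2M_1 + M_2)/6 = -8/3.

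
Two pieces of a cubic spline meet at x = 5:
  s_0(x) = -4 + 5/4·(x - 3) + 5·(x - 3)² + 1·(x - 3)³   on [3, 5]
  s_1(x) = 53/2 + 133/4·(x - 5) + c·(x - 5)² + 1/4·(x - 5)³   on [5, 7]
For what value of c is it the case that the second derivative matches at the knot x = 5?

11

s_0''(x) = 10 + 6·(x - 3), so s_0''(5) = 22. On the right, s_1''(5) = 2c, so c = 11.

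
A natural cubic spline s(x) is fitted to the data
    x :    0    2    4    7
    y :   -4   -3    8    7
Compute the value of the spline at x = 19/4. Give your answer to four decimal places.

Put σ_i = s'' at the i-th knot. Here h = (2, 2, 3) and Δ = (1/2, 11/2, -1/3), so the interior equations h_(i-1)·σ_(i-1) + 2(h_(i-1)+h_i)·σ_i + h_i·σ_(i+1) = 6(Δ_i − Δ_(i-1)) read
  2·σ_0 + 8·σ_1 + 2·σ_2 = 6(Δ_1 - Δ_0) = 30
  2·σ_1 + 10·σ_2 + 3·σ_3 = 6(Δ_2 - Δ_1) = -35
Natural end conditions: σ_0 = σ_3 = 0.
Solving the tridiagonal system: σ_0 = 0, σ_1 = 185/38, σ_2 = -85/19, σ_3 = 0.
On [4, 7], s(x) = 8 + 236/57·(x - 4) - 85/38·(x - 4)² + 85/342·(x - 4)³.
With (x - 4) = 3/4: s(19/4) = 24203/2432.

9.9519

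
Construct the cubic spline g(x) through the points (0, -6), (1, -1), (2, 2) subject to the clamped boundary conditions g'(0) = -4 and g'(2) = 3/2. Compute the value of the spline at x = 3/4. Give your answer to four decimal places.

Write σ_i for g''(x_i). With h_i = 1, 1 and divided differences Δ_i = 5, 3, the continuity of g' gives the tridiagonal system
  1·σ_0 + 4·σ_1 + 1·σ_2 = 6(Δ_1 - Δ_0) = -12
Clamped end conditions give two more equations: 2h_0·σ_0 + h_0·σ_1 = 6(Δ_0 - g'(0)) = 54 and h_1·σ_1 + 2h_1·σ_2 = 6(g'(2) - Δ_1) = -9.
Hence σ_0 = 131/4, σ_1 = -23/2, σ_2 = 5/4.
On [0, 1], g(x) = -6 - 4·x + 131/8·x² - 59/8·x³.
With x = 3/4: g(3/4) = -1485/512.

-2.9004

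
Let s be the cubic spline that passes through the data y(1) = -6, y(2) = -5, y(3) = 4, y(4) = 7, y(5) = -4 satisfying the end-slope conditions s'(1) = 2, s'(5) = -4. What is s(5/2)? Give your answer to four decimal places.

Let σ_i = s''(x_i). Step sizes h_i = 1, 1, 1, 1; slopes of the chords Δ_i = (y_(i+1) - y_i)/h_i = 1, 9, 3, -11.
  1·σ_0 + 4·σ_1 + 1·σ_2 = 6(Δ_1 - Δ_0) = 48
  1·σ_1 + 4·σ_2 + 1·σ_3 = 6(Δ_2 - Δ_1) = -36
  1·σ_2 + 4·σ_3 + 1·σ_4 = 6(Δ_3 - Δ_2) = -84
Clamped end conditions give two more equations: 2h_0·σ_0 + h_0·σ_1 = 6(Δ_0 - s'(1)) = -6 and h_3·σ_3 + 2h_3·σ_4 = 6(s'(5) - Δ_3) = 42.
Hence σ_0 = -78/7, σ_1 = 114/7, σ_2 = -6, σ_3 = -198/7, σ_4 = 246/7.
On [2, 3], s(x) = -5 + 32/7·(x - 2) + 57/7·(x - 2)² - 26/7·(x - 2)³.
With (x - 2) = 1/2: s(5/2) = -8/7.

-1.1429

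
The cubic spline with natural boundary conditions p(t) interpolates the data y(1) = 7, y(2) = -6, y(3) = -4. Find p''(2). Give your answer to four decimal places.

22.5000

Put σ_i = p'' at the i-th knot. Here h = (1, 1) and Δ = (-13, 2), so the interior equations h_(i-1)·σ_(i-1) + 2(h_(i-1)+h_i)·σ_i + h_i·σ_(i+1) = 6(Δ_i − Δ_(i-1)) read
  1·σ_0 + 4·σ_1 + 1·σ_2 = 6(Δ_1 - Δ_0) = 90
Natural end conditions: σ_0 = σ_2 = 0.
Solving: σ_0 = 0, σ_1 = 45/2, σ_2 = 0.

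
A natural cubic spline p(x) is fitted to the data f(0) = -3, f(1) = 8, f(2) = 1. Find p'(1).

2

Put M_i = p'' at the i-th knot. Here h = (1, 1) and Δ = (11, -7), so the interior equations h_(i-1)·M_(i-1) + 2(h_(i-1)+h_i)·M_i + h_i·M_(i+1) = 6(Δ_i − Δ_(i-1)) read
  1·M_0 + 4·M_1 + 1·M_2 = 6(Δ_1 - Δ_0) = -108
Natural end conditions: M_0 = M_2 = 0.
Solving the tridiagonal system: M_0 = 0, M_1 = -27, M_2 = 0.
On [1, 2], p'(x) = b_1 + 2c_1·(x - 1) + 3d_1·(x - 1)² with b_1 = Δ_1 - h_1(2M_1 + M_2)/6 = 2, c_1 = M_1/2 = -27/2, d_1 = (M_2 - M_1)/(6h_1) = 9/2. So p'(1) = 2.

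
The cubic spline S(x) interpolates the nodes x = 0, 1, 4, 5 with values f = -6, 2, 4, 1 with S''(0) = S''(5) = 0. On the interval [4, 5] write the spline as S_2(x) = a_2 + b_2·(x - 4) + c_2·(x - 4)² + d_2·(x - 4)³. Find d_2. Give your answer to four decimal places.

With M_i denoting the second derivative at x_i, h_i = 1, 3, 1, and Δ_i = (y_(i+1) − y_i)/h_i = 8, 2/3, -3:
  1·M_0 + 8·M_1 + 3·M_2 = 6(Δ_1 - Δ_0) = -44
  3·M_1 + 8·M_2 + 1·M_3 = 6(Δ_2 - Δ_1) = -22
Natural end conditions: M_0 = M_3 = 0.
Hence M_0 = 0, M_1 = -26/5, M_2 = -4/5, M_3 = 0.
On [4, 5], with S_2(x) = a_2 + b_2·(x - 4) + c_2·(x - 4)² + d_2·(x - 4)³: c_2 = M_2/2 = -2/5, d_2 = (M_3 - M_2)/(6h_2) = 2/15, b_2 = Δ_2 - h_2(2M_2 + M_3)/6 = -41/15.

0.1333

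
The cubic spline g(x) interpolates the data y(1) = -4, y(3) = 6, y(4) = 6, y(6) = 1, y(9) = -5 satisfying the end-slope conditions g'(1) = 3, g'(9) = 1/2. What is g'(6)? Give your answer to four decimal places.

Write σ_i for g''(x_i). With h_i = 2, 1, 2, 3 and divided differences Δ_i = 5, 0, -5/2, -2, the continuity of g' gives the tridiagonal system
  2·σ_0 + 6·σ_1 + 1·σ_2 = 6(Δ_1 - Δ_0) = -30
  1·σ_1 + 6·σ_2 + 2·σ_3 = 6(Δ_2 - Δ_1) = -15
  2·σ_2 + 10·σ_3 + 3·σ_4 = 6(Δ_3 - Δ_2) = 3
Clamped end conditions give two more equations: 2h_0·σ_0 + h_0·σ_1 = 6(Δ_0 - g'(1)) = 12 and h_3·σ_3 + 2h_3·σ_4 = 6(g'(9) - Δ_3) = 15.
Forward elimination and back-substitution give σ_0 = 1955/302, σ_1 = -1049/151, σ_2 = -191/151, σ_3 = -35/151, σ_4 = 395/151.
On [6, 9], g'(x) = b_3 + 2c_3·(x - 6) + 3d_3·(x - 6)² with b_3 = Δ_3 - h_3(2σ_3 + σ_4)/6 = -929/302, c_3 = σ_3/2 = -35/302, d_3 = (σ_4 - σ_3)/(6h_3) = 215/1359. So g'(6) = -929/302.

-3.0762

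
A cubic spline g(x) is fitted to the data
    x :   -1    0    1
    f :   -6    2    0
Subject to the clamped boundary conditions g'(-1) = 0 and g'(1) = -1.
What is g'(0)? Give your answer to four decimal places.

4.7500

With σ_i denoting the second derivative at x_i, h_i = 1, 1, and Δ_i = (y_(i+1) − y_i)/h_i = 8, -2:
  1·σ_0 + 4·σ_1 + 1·σ_2 = 6(Δ_1 - Δ_0) = -60
Clamped end conditions give two more equations: 2h_0·σ_0 + h_0·σ_1 = 6(Δ_0 - g'(-1)) = 48 and h_1·σ_1 + 2h_1·σ_2 = 6(g'(1) - Δ_1) = 6.
Forward elimination and back-substitution give σ_0 = 77/2, σ_1 = -29, σ_2 = 35/2.
On [0, 1], g'(x) = b_1 + 2c_1·x + 3d_1·x² with b_1 = Δ_1 - h_1(2σ_1 + σ_2)/6 = 19/4, c_1 = σ_1/2 = -29/2, d_1 = (σ_2 - σ_1)/(6h_1) = 31/4. So g'(0) = 19/4.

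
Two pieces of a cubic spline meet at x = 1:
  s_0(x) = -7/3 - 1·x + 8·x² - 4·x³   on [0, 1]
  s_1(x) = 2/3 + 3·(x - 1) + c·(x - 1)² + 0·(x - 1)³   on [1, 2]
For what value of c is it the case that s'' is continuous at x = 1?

-4

s_0''(x) = 16 - 24·x, so s_0''(1) = -8. On the right, s_1''(1) = 2c, so c = -4.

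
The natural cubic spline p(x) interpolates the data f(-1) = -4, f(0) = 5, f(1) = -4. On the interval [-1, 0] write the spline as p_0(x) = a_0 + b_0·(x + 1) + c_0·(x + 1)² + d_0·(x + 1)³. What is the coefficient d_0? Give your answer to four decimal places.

-4.5000

Write m_i for p''(x_i). With h_i = 1, 1 and divided differences Δ_i = 9, -9, the continuity of p' gives the tridiagonal system
  1·m_0 + 4·m_1 + 1·m_2 = 6(Δ_1 - Δ_0) = -108
Natural end conditions: m_0 = m_2 = 0.
Forward elimination and back-substitution give m_0 = 0, m_1 = -27, m_2 = 0.
On [-1, 0], with p_0(x) = a_0 + b_0·(x + 1) + c_0·(x + 1)² + d_0·(x + 1)³: c_0 = m_0/2 = 0, d_0 = (m_1 - m_0)/(6h_0) = -9/2, b_0 = Δ_0 - h_0(2m_0 + m_1)/6 = 27/2.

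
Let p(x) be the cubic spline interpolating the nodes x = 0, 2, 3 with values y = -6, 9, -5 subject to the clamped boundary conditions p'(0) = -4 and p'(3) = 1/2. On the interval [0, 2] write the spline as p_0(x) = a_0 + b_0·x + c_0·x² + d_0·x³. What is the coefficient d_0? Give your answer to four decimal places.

With M_i denoting the second derivative at x_i, h_i = 2, 1, and Δ_i = (y_(i+1) − y_i)/h_i = 15/2, -14:
  2·M_0 + 6·M_1 + 1·M_2 = 6(Δ_1 - Δ_0) = -129
Clamped end conditions give two more equations: 2h_0·M_0 + h_0·M_1 = 6(Δ_0 - p'(0)) = 69 and h_1·M_1 + 2h_1·M_2 = 6(p'(3) - Δ_1) = 87.
Hence M_0 = 161/4, M_1 = -46, M_2 = 133/2.
On [0, 2], with p_0(x) = a_0 + b_0·x + c_0·x² + d_0·x³: c_0 = M_0/2 = 161/8, d_0 = (M_1 - M_0)/(6h_0) = -115/16, b_0 = Δ_0 - h_0(2M_0 + M_1)/6 = -4.

-7.1875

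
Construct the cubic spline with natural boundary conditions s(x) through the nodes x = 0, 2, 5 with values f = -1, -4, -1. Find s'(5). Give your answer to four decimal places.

1.7500

Write σ_i for s''(x_i). With h_i = 2, 3 and divided differences Δ_i = -3/2, 1, the continuity of s' gives the tridiagonal system
  2·σ_0 + 10·σ_1 + 3·σ_2 = 6(Δ_1 - Δ_0) = 15
Natural end conditions: σ_0 = σ_2 = 0.
Forward elimination and back-substitution give σ_0 = 0, σ_1 = 3/2, σ_2 = 0.
On [2, 5], s'(x) = b_1 + 2c_1·(x - 2) + 3d_1·(x - 2)² with b_1 = Δ_1 - h_1(2σ_1 + σ_2)/6 = -1/2, c_1 = σ_1/2 = 3/4, d_1 = (σ_2 - σ_1)/(6h_1) = -1/12. So s'(5) = 7/4.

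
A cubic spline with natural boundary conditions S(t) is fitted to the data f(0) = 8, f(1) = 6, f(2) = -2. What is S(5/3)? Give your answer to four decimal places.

With M_i denoting the second derivative at x_i, h_i = 1, 1, and Δ_i = (y_(i+1) − y_i)/h_i = -2, -8:
  1·M_0 + 4·M_1 + 1·M_2 = 6(Δ_1 - Δ_0) = -36
Natural end conditions: M_0 = M_2 = 0.
Solving: M_0 = 0, M_1 = -9, M_2 = 0.
On [1, 2], S(t) = 6 - 5·(t - 1) - 9/2·(t - 1)² + 3/2·(t - 1)³.
With (t - 1) = 2/3: S(5/3) = 10/9.

1.1111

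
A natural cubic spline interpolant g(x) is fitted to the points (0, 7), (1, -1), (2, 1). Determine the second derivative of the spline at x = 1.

Put M_i = g'' at the i-th knot. Here h = (1, 1) and Δ = (-8, 2), so the interior equations h_(i-1)·M_(i-1) + 2(h_(i-1)+h_i)·M_i + h_i·M_(i+1) = 6(Δ_i − Δ_(i-1)) read
  1·M_0 + 4·M_1 + 1·M_2 = 6(Δ_1 - Δ_0) = 60
Natural end conditions: M_0 = M_2 = 0.
Forward elimination and back-substitution give M_0 = 0, M_1 = 15, M_2 = 0.

15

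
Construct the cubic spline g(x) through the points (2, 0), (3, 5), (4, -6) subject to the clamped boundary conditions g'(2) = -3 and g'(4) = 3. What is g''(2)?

Write m_i for g''(x_i). With h_i = 1, 1 and divided differences Δ_i = 5, -11, the continuity of g' gives the tridiagonal system
  1·m_0 + 4·m_1 + 1·m_2 = 6(Δ_1 - Δ_0) = -96
Clamped end conditions give two more equations: 2h_0·m_0 + h_0·m_1 = 6(Δ_0 - g'(2)) = 48 and h_1·m_1 + 2h_1·m_2 = 6(g'(4) - Δ_1) = 84.
Solving: m_0 = 51, m_1 = -54, m_2 = 69.

51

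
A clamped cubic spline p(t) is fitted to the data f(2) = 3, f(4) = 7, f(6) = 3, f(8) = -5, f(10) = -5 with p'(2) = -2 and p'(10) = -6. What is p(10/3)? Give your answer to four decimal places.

5.1587

With M_i denoting the second derivative at x_i, h_i = 2, 2, 2, 2, and Δ_i = (y_(i+1) − y_i)/h_i = 2, -2, -4, 0:
  2·M_0 + 8·M_1 + 2·M_2 = 6(Δ_1 - Δ_0) = -24
  2·M_1 + 8·M_2 + 2·M_3 = 6(Δ_2 - Δ_1) = -12
  2·M_2 + 8·M_3 + 2·M_4 = 6(Δ_3 - Δ_2) = 24
Clamped end conditions give two more equations: 2h_0·M_0 + h_0·M_1 = 6(Δ_0 - p'(2)) = 24 and h_3·M_3 + 2h_3·M_4 = 6(p'(10) - Δ_3) = -36.
Solving the tridiagonal system: M_0 = 58/7, M_1 = -32/7, M_2 = -2, M_3 = 46/7, M_4 = -86/7.
On [2, 4], p(t) = 3 - 2·(t - 2) + 29/7·(t - 2)² - 15/14·(t - 2)³.
With (t - 2) = 4/3: p(10/3) = 325/63.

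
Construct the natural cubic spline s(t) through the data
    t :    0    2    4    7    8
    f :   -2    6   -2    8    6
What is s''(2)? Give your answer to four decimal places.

Write M_i for s''(x_i). With h_i = 2, 2, 3, 1 and divided differences Δ_i = 4, -4, 10/3, -2, the continuity of s' gives the tridiagonal system
  2·M_0 + 8·M_1 + 2·M_2 = 6(Δ_1 - Δ_0) = -48
  2·M_1 + 10·M_2 + 3·M_3 = 6(Δ_2 - Δ_1) = 44
  3·M_2 + 8·M_3 + 1·M_4 = 6(Δ_3 - Δ_2) = -32
Natural end conditions: M_0 = M_4 = 0.
Hence M_0 = 0, M_1 = -538/67, M_2 = 544/67, M_3 = -472/67, M_4 = 0.

-8.0299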